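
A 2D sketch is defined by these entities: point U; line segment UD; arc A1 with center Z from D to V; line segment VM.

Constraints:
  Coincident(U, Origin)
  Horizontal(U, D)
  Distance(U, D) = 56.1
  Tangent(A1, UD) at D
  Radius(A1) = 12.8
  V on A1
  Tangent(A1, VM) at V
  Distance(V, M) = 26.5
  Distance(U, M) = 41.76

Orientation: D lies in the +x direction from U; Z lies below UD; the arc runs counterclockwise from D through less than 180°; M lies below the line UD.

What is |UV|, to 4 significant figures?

45.74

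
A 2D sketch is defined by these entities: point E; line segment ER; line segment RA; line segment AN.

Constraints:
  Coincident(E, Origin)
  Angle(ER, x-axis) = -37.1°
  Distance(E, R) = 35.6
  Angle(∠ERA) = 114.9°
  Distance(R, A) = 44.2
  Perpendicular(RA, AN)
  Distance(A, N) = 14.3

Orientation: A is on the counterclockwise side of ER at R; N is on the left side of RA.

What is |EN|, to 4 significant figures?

61.86

E is at the origin; ER runs at -37.1° with length 35.6, so R = 35.6·(cos -37.1°, sin -37.1°) = (28.39, -21.47). ∠ERA = 114.9°, so RA runs at -37.1° + (180° − 114.9°) = 28.00° from the x-axis; with |RA| = 44.2, A = R + 44.2·(cos 28.00°, sin 28.00°) = (67.42, -0.7236). The perpendicularity gives AN at right angles to RA; with |AN| = 14.3 on the left of RA, N = A + 14.3·(-0.4695, 0.8829) = (60.71, 11.90). Then |EN| = |N − E| = 61.86.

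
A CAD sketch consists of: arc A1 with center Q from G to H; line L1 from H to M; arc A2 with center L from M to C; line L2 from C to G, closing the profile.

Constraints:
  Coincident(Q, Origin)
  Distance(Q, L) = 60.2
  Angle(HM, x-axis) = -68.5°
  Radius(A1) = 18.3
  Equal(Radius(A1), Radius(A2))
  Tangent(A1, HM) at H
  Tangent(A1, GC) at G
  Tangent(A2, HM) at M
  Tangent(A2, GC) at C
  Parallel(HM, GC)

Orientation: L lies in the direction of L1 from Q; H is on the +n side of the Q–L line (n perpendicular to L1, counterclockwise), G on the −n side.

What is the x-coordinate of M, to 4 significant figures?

39.09

The slot axis is L1's direction at -68.5°, so u = (cos -68.5°, sin -68.5°) = (0.3665, -0.9304) and n = (−sin -68.5°, cos -68.5°) = (0.9304, 0.3665). Q is at the origin and L lies 60.2 along u from Q, so L = 60.2·u = (22.06, -56.01). Tangency of A1 to both parallel lines with radius 18.3 puts H and G at Q ± 18.3·n: H = (17.03, 6.707), G = (-17.03, -6.707). Equal radii place M and C the same way about L: M = L + 18.3·n = (39.09, -49.30), C = L − 18.3·n = (5.037, -62.72). So M.x = 39.09.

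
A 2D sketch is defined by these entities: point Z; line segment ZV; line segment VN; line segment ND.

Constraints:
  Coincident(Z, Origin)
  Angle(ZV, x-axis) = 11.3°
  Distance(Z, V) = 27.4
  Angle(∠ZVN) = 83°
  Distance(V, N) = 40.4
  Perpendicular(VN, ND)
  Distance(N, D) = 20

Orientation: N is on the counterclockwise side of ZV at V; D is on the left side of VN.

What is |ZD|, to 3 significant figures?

37.8

∠ZVN = 83.0°, so VN runs at 11.3° + (180° − 83.0°) = 108° from the x-axis; with |VN| = 40.4, N = V + 40.4·(cos 108°, sin 108°) = (14.2, 43.7). VN is perpendicular to ND; with |ND| = 20.0 on the left of VN, D = N + 20.0·(-0.949, -0.314) = (-4.80, 37.4). Then |ZD| = |D − Z| = 37.8.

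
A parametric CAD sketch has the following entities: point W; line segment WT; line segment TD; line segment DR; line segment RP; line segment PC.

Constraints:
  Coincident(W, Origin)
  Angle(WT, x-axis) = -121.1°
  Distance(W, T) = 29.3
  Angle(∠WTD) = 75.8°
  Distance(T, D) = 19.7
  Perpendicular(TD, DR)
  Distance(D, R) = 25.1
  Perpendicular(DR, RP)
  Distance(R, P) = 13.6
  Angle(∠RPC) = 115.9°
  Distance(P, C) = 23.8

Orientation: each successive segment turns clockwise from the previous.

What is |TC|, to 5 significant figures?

5.6634

W is at the origin; WT runs at -121.1° with length 29.3, so T = (-15.134, -25.089). ∠WTD = 75.8° gives TD at 134.70° from the x-axis; with |TD| = 19.7, D = (-28.991, -11.086). The perpendicularity gives DR at right angles to TD, so DR runs at 44.700°; with |DR| = 25.1, R = (-11.150, 6.5693). The perpendicularity gives RP at right angles to DR, so RP runs at -45.300°; with |RP| = 13.6, P = (-1.5841, -3.0975). ∠RPC = 115.9° gives PC at -109.40° from the x-axis; with |PC| = 23.8, C = (-9.4895, -25.546). Then |TC| = |C − T| = 5.6634.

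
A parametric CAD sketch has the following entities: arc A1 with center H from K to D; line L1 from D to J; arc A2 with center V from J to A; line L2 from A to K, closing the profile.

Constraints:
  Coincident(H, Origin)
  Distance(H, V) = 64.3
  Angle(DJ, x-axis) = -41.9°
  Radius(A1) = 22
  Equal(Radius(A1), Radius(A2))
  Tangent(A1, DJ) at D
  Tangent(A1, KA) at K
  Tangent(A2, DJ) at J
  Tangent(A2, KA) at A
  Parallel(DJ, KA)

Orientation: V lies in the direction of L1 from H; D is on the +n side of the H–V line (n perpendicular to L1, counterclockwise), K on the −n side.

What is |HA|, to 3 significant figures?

68.0

The slot axis is L1's direction at -41.9°, so u = (cos -41.9°, sin -41.9°) = (0.744, -0.668) and n = (−sin -41.9°, cos -41.9°) = (0.668, 0.744). H is at the origin and V lies 64.3 along u from H, so V = 64.3·u = (47.9, -42.9). Tangency of A1 to both parallel lines with radius 22.0 puts D and K at H ± 22.0·n: D = (14.7, 16.4), K = (-14.7, -16.4). Equal radii place J and A the same way about V: J = V + 22.0·n = (62.6, -26.6), A = V − 22.0·n = (33.2, -59.3). Then |HA| = |A − H| = 68.0.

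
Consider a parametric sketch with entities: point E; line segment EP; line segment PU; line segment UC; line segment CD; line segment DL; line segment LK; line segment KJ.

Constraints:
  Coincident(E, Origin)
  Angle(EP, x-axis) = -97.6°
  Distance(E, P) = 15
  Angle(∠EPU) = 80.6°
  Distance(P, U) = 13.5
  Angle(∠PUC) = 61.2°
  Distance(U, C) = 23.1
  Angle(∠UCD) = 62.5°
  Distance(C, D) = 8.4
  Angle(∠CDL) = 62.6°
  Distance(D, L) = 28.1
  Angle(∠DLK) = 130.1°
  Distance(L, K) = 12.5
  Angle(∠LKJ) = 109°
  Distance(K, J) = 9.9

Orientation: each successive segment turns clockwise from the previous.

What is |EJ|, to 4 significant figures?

30.98

E is at the origin; EP runs at -97.6° with length 15.0, so P = (-1.984, -14.87). ∠EPU = 80.6° gives PU at 163.0° from the x-axis; with |PU| = 13.5, U = (-14.89, -10.92). ∠PUC = 61.2° gives UC at 44.20° from the x-axis; with |UC| = 23.1, C = (1.667, 5.183). ∠UCD = 62.5° gives CD at -73.30° from the x-axis; with |CD| = 8.4, D = (4.081, -2.862). ∠CDL = 62.6° gives DL at 169.3° from the x-axis; with |DL| = 28.1, L = (-23.53, 2.355). ∠DLK = 130.1° gives LK at 119.4° from the x-axis; with |LK| = 12.5, K = (-29.67, 13.24). ∠LKJ = 109.0° gives KJ at 48.40° from the x-axis; with |KJ| = 9.9, J = (-23.09, 20.65). Then |EJ| = |J − E| = 30.98.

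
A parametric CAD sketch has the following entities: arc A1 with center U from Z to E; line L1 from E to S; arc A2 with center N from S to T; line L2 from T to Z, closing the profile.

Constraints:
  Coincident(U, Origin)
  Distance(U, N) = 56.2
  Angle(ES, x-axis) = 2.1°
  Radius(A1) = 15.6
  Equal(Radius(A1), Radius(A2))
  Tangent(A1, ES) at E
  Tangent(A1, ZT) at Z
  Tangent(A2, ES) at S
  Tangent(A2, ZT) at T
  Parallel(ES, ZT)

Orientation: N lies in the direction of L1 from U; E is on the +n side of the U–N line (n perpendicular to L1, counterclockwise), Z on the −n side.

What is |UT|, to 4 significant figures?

58.32

The slot axis is L1's direction at 2.1°, so u = (cos 2.1°, sin 2.1°) = (0.9993, 0.03664) and n = (−sin 2.1°, cos 2.1°) = (-0.03664, 0.9993). U is at the origin and N lies 56.2 along u from U, so N = 56.2·u = (56.16, 2.059). Tangency of A1 to both parallel lines with radius 15.6 puts E and Z at U ± 15.6·n: E = (-0.5716, 15.59), Z = (0.5716, -15.59). Equal radii place S and T the same way about N: S = N + 15.6·n = (55.59, 17.65), T = N − 15.6·n = (56.73, -13.53). Then |UT| = |T − U| = 58.32.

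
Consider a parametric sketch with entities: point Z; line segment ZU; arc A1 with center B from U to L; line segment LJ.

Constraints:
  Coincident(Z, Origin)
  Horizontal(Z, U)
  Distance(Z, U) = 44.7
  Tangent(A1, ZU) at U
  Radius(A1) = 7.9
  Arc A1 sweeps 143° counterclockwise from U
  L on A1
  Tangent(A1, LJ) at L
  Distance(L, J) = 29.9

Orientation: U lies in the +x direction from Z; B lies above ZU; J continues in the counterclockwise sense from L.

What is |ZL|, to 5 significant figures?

51.455

Z is at the origin; Z and U share the same y with |ZU| = 44.7 and U on the +x side, so U = (44.700, 0.0000). Tangency of A1 to ZU means the radius BU is perpendicular to ZU, so B = U + (0, 7.9) = (44.700, 7.9000). On A1, U sits at bearing -90° from B; a 143° counterclockwise sweep puts L at bearing 53°, so L = B + 7.9·(cos 53°, sin 53°) = (49.454, 14.209). Then |ZL| = |L − Z| = 51.455.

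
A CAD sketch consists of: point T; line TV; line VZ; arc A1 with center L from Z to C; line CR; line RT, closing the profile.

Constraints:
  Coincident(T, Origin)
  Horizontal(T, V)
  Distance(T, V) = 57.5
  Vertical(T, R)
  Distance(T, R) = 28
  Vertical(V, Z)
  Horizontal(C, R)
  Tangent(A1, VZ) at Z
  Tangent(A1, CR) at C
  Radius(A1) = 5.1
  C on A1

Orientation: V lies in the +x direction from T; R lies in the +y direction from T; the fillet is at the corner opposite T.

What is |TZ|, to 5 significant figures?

61.892

T is at the origin; T and V share the same y with |TV| = 57.5 and V on the +x side, so V = (57.500, 0.0000). T and R share the same x with |TR| = 28.0 and R on the +y side, so R = (0.0000, 28.000). The virtual corner opposite T is at (57.500, 28.000). Since A1 is tangent to VZ there, LZ ⟂ VZ and A1 meets CR tangentially, so LC is at right angles to CR, with radius 5.1, so the center L sits 5.1 in from both sides at L = (52.400, 22.900). That places the tangent points at Z = (57.500, 22.900) on VZ and C = (52.400, 28.000) on CR. Then |TZ| = |Z − T| = 61.892.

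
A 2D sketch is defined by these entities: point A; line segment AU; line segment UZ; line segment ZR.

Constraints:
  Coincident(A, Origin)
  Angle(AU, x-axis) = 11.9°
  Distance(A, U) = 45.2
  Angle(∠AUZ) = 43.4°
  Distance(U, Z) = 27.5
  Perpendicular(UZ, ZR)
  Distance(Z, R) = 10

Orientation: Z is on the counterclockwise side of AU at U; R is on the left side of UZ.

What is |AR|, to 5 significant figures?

21.723

∠AUZ = 43.4°, so UZ runs at 11.9° + (180° − 43.4°) = 148.50° from the x-axis; with |UZ| = 27.5, Z = U + 27.5·(cos 148.50°, sin 148.50°) = (20.781, 23.689). UZ ⟂ ZR; with |ZR| = 10.0 on the left of UZ, R = Z + 10.0·(-0.52250, -0.85264) = (15.556, 15.163). Then |AR| = |R − A| = 21.723.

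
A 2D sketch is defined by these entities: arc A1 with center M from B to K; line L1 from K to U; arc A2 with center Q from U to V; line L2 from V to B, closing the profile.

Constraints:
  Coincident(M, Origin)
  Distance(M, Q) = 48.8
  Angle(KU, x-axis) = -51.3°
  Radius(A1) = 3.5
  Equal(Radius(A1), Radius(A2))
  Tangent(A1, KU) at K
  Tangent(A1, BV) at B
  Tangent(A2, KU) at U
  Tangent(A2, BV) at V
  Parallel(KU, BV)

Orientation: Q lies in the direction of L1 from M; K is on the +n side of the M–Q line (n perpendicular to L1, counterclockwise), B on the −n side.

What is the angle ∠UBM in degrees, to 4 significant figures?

81.84°

The slot axis is L1's direction at -51.3°, so u = (cos -51.3°, sin -51.3°) = (0.6252, -0.7804) and n = (−sin -51.3°, cos -51.3°) = (0.7804, 0.6252). M is at the origin and Q lies 48.8 along u from M, so Q = 48.8·u = (30.51, -38.09). Tangency of A1 to both parallel lines with radius 3.5 puts K and B at M ± 3.5·n: K = (2.732, 2.188), B = (-2.732, -2.188). Equal radii place U and V the same way about Q: U = Q + 3.5·n = (33.24, -35.90), V = Q − 3.5·n = (27.78, -40.27). Then cos ∠UBM = BU·BM / (|BU||BM|), giving 81.84°.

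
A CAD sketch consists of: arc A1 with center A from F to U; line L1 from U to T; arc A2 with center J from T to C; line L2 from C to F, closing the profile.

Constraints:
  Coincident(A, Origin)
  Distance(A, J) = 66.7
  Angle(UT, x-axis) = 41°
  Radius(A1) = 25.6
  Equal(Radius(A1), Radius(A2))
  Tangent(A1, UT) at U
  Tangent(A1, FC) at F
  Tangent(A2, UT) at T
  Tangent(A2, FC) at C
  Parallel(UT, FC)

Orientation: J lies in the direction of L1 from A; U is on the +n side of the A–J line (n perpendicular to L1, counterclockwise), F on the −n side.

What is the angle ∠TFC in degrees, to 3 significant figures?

37.5°

The slot axis is L1's direction at 41.0°, so u = (cos 41.0°, sin 41.0°) = (0.755, 0.656) and n = (−sin 41.0°, cos 41.0°) = (-0.656, 0.755). A is at the origin and J lies 66.7 along u from A, so J = 66.7·u = (50.3, 43.8). Tangency of A1 to both parallel lines with radius 25.6 puts U and F at A ± 25.6·n: U = (-16.8, 19.3), F = (16.8, -19.3). Equal radii place T and C the same way about J: T = J + 25.6·n = (33.5, 63.1), C = J − 25.6·n = (67.1, 24.4). Then cos ∠TFC = FT·FC / (|FT||FC|), giving 37.5°.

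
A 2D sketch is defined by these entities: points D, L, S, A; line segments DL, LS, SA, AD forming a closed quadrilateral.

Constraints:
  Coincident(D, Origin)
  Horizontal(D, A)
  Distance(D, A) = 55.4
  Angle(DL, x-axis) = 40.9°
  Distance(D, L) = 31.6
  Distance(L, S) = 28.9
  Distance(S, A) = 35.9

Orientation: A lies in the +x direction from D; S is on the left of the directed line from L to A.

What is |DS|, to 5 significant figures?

60.244

D is at the origin; D and A share the same y with |DA| = 55.4 and A in +x, so A = (55.4, 0). DL runs at 40.9° with |DL| = 31.6, so L = (23.885, 20.690). S is determined by |LS| = 28.9 and |SA| = 35.9 together: it lies at the intersection of circle(L, 28.9) and circle(A, 35.9). With |LA| = 37.700, the foot of the radical line on LA is 12.834 from L and the perpendicular offset is √(28.9² − 12.834²) = 25.894. Taking the left-of-LA solution: S = (48.824, 35.293).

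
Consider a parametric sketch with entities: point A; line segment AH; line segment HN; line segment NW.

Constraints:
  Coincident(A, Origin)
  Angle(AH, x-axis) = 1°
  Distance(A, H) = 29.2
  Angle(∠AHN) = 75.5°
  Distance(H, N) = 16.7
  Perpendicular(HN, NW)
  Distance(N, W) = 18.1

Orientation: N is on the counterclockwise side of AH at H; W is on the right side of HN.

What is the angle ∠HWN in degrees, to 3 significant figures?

42.7°

A is at the origin; AH runs at 1.0° with length 29.2, so H = 29.2·(cos 1.0°, sin 1.0°) = (29.2, 0.510). ∠AHN = 75.5°, so HN runs at 1.0° + (180° − 75.5°) = 106° from the x-axis; with |HN| = 16.7, N = H + 16.7·(cos 106°, sin 106°) = (24.7, 16.6). HN is perpendicular to NW; with |NW| = 18.1 on the right of HN, W = N + 18.1·(0.964, 0.267) = (42.2, 21.4). Then cos ∠HWN = WH·WN / (|WH||WN|), giving 42.7°.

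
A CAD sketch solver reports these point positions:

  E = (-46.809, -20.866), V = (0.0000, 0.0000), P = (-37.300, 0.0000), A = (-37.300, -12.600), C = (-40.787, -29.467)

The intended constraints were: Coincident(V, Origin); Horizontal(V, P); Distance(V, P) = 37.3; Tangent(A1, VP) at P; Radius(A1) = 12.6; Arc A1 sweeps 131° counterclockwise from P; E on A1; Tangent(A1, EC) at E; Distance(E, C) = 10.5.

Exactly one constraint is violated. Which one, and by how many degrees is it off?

Tangent(A1, EC) at E — off by 6.00°.

V = (0.00, 0.00) ✓; V.y = 0.00, P.y = 0.00 ✓; |VP| = 37.30 ✓; ∠(AP, PV) = 90.00° ✓; |AP| = 12.60 ✓; bearing(A→E) − bearing(A→P) = 131.0° ✓; |AE| = 12.60 ✓; ∠(AE, EC) = 96.00° ✗; |EC| = 10.50 ✓.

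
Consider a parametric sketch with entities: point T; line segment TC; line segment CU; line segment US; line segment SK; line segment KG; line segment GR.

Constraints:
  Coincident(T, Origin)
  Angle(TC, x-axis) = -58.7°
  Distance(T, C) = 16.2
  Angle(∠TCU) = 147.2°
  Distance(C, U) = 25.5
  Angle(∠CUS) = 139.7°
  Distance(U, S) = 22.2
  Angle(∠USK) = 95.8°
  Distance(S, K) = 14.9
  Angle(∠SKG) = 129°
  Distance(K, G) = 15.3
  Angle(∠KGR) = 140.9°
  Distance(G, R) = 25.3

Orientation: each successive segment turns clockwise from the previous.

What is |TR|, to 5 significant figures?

12.451

T is at the origin; TC runs at -58.7° with length 16.2, so C = (8.4162, -13.842). ∠TCU = 147.2° gives CU at -91.500° from the x-axis; with |CU| = 25.5, U = (7.7487, -39.333). ∠CUS = 139.7° gives US at -131.80° from the x-axis; with |US| = 22.2, S = (-7.0483, -55.883). ∠USK = 95.8° gives SK at 144.00° from the x-axis; with |SK| = 14.9, K = (-19.103, -47.125). ∠SKG = 129.0° gives KG at 93.000° from the x-axis; with |KG| = 15.3, G = (-19.903, -31.846). ∠KGR = 140.9° gives GR at 53.900° from the x-axis; with |GR| = 25.3, R = (-4.9967, -11.404). Then |TR| = |R − T| = 12.451.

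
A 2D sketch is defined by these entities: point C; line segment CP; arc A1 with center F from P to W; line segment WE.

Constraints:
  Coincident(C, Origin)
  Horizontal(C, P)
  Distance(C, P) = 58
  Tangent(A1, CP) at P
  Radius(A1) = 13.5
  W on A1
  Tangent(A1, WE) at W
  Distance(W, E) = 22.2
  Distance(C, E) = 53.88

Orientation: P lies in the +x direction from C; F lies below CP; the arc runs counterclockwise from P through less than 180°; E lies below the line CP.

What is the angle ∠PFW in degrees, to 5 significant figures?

82.987°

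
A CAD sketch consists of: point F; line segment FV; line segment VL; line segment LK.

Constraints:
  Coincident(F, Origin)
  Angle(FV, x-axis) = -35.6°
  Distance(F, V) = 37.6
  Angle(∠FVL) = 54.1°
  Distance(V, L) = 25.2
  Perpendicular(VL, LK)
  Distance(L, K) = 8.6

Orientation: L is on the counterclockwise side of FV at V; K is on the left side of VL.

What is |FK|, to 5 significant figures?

22.084

F is at the origin; FV runs at -35.6° with length 37.6, so V = 37.6·(cos -35.6°, sin -35.6°) = (30.573, -21.888). ∠FVL = 54.1°, so VL runs at -35.6° + (180° − 54.1°) = 90.300° from the x-axis; with |VL| = 25.2, L = V + 25.2·(cos 90.300°, sin 90.300°) = (30.441, 3.3118). The perpendicularity gives LK at right angles to VL; with |LK| = 8.6 on the left of VL, K = L + 8.6·(-0.99999, -0.0052360) = (21.841, 3.2668). Then |FK| = |K − F| = 22.084.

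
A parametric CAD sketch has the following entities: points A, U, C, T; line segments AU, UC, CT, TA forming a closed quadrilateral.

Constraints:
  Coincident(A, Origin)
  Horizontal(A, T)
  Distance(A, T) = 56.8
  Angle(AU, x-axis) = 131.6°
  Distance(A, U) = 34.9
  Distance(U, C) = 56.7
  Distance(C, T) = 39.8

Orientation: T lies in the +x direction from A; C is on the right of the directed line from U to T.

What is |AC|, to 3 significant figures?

22.3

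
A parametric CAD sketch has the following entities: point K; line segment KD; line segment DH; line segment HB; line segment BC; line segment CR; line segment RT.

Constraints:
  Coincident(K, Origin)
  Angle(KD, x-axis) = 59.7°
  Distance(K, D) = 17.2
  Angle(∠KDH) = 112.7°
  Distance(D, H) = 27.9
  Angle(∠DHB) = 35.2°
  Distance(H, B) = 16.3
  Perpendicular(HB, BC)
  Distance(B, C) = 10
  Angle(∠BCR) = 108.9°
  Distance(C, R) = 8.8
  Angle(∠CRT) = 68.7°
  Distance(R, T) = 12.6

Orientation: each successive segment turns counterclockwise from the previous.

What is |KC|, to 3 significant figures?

21.3

K is at the origin; KD runs at 59.7° with length 17.2, so D = (8.68, 14.9). ∠KDH = 112.7° gives DH at 127° from the x-axis; with |DH| = 27.9, H = (-8.11, 37.1). ∠DHB = 35.2° gives HB at -88.2° from the x-axis; with |HB| = 16.3, B = (-7.60, 20.8). HB is perpendicular to BC, so BC runs at 1.80°; with |BC| = 10.0, C = (2.39, 21.2). Then |KC| = |C − K| = 21.3.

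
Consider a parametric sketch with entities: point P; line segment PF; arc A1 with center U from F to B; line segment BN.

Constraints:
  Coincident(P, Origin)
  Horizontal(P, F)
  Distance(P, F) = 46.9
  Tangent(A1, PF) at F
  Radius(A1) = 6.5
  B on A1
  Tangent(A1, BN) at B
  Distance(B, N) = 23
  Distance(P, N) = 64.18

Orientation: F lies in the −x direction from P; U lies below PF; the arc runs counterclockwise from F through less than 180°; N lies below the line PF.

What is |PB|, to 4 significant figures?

53.52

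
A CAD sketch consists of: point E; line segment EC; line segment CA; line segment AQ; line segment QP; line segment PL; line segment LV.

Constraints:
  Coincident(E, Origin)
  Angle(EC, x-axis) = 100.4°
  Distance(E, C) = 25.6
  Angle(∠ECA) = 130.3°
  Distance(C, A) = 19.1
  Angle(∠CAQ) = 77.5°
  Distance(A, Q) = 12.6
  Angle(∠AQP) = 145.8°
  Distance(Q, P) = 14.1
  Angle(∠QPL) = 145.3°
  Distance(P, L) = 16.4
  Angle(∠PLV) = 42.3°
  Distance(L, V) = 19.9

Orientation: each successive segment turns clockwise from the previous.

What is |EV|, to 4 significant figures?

21.73

∠QPL = 145.3° gives PL at -120.7° from the x-axis; with |PL| = 16.4, L = (7.879, 1.891). ∠PLV = 42.3° gives LV at 101.6° from the x-axis; with |LV| = 19.9, V = (3.877, 21.38). Then |EV| = |V − E| = 21.73.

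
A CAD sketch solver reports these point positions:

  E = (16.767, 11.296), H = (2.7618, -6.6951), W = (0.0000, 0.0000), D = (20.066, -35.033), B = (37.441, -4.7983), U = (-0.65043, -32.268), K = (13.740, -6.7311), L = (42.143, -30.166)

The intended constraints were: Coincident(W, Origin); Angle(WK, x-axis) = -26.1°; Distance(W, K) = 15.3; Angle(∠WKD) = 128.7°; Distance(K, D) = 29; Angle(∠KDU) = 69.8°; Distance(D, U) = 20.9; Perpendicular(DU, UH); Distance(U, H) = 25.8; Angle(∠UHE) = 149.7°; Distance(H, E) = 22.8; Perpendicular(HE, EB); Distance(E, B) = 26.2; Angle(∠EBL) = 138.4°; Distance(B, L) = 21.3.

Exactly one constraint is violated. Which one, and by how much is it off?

Distance(B, L) = 21.3 — off by 4.50.

W = (0.00, 0.00) ✓; WK at -26.10° ✓; |WK| = 15.30 ✓; ∠WKD = 128.7° ✓; |KD| = 29.00 ✓; ∠KDU = 69.80° ✓; |DU| = 20.90 ✓; ∠(DU, UH) = 90.00° ✓; |UH| = 25.80 ✓; ∠UHE = 149.7° ✓; |HE| = 22.80 ✓; ∠(HE, EB) = 90.00° ✓; |EB| = 26.20 ✓; ∠EBL = 138.4° ✓; |BL| = 25.80 ✗.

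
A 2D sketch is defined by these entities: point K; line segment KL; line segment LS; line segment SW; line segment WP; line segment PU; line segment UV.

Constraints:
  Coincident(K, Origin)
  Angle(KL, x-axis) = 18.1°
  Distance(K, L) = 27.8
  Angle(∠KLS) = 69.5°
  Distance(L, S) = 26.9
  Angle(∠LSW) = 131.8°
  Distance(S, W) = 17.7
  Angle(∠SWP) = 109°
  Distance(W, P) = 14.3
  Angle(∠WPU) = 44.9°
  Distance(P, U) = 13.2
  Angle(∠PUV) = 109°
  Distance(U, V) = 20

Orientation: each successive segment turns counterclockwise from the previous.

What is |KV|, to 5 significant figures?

42.579

K is at the origin; KL runs at 18.1° with length 27.8, so L = (26.424, 8.6368). ∠KLS = 69.5° gives LS at 128.60° from the x-axis; with |LS| = 26.9, S = (9.6420, 29.660). ∠LSW = 131.8° gives SW at 176.80° from the x-axis; with |SW| = 17.7, W = (-8.0304, 30.648). ∠SWP = 109.0° gives WP at -112.20° from the x-axis; with |WP| = 14.3, P = (-13.434, 17.408). ∠WPU = 44.9° gives PU at 22.900° from the x-axis; with |PU| = 13.2, U = (-1.2739, 22.544). ∠PUV = 109.0° gives UV at 93.900° from the x-axis; with |UV| = 20.0, V = (-2.6342, 42.498). Then |KV| = |V − K| = 42.579.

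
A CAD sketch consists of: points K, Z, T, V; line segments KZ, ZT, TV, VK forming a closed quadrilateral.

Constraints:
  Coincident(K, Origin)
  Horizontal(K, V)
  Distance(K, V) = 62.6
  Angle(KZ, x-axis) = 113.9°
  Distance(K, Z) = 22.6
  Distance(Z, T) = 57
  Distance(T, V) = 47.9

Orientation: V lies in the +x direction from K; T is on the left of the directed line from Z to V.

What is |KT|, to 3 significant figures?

61.3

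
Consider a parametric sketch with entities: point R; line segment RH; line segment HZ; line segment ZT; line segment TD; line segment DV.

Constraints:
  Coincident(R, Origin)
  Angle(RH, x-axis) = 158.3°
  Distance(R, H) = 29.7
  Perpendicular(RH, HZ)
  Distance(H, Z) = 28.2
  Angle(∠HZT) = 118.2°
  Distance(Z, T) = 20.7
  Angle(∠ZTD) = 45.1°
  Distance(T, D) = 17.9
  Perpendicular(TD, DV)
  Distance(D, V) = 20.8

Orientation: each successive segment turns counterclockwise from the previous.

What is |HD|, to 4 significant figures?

24.61

R is at the origin; RH runs at 158.3° with length 29.7, so H = (-27.60, 10.98). The perpendicularity gives HZ at right angles to RH, so HZ runs at -111.7°; with |HZ| = 28.2, Z = (-38.02, -15.22). ∠HZT = 118.2° gives ZT at -49.90° from the x-axis; with |ZT| = 20.7, T = (-24.69, -31.05). ∠ZTD = 45.1° gives TD at 85.00° from the x-axis; with |TD| = 17.9, D = (-23.13, -13.22). Then |HD| = |D − H| = 24.61.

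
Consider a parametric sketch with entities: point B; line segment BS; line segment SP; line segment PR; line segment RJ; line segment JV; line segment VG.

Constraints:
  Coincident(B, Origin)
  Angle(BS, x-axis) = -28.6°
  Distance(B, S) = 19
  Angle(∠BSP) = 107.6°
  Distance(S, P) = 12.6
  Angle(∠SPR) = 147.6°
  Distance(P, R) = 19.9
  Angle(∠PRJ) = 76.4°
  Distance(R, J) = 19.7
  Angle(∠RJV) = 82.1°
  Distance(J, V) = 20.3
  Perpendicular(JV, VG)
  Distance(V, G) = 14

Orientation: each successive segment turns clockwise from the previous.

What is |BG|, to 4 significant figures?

27.43

B is at the origin; BS runs at -28.6° with length 19.0, so S = (16.68, -9.095). ∠BSP = 107.6° gives SP at -101.0° from the x-axis; with |SP| = 12.6, P = (14.28, -21.46). ∠SPR = 147.6° gives PR at -133.4° from the x-axis; with |PR| = 19.9, R = (0.6044, -35.92). ∠PRJ = 76.4° gives RJ at 123.0° from the x-axis; with |RJ| = 19.7, J = (-10.12, -19.40). ∠RJV = 82.1° gives JV at 25.10° from the x-axis; with |JV| = 20.3, V = (8.258, -10.79). JV ⟂ VG, so VG runs at -64.90°; with |VG| = 14.0, G = (14.20, -23.47). Then |BG| = |G − B| = 27.43.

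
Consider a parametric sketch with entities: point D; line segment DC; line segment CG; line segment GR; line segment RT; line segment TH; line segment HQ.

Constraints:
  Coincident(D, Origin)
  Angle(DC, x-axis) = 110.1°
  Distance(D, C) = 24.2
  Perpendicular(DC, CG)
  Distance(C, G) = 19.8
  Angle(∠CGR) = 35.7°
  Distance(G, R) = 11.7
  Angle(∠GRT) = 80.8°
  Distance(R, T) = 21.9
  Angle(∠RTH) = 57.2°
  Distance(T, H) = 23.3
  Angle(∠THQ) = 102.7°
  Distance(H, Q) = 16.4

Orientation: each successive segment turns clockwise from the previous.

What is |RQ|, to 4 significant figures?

15.23

D is at the origin; DC runs at 110.1° with length 24.2, so C = (-8.317, 22.73). The perpendicularity gives CG at right angles to DC, so CG runs at 20.10°; with |CG| = 19.8, G = (10.28, 29.53). ∠CGR = 35.7° gives GR at -124.2° from the x-axis; with |GR| = 11.7, R = (3.701, 19.85). ∠GRT = 80.8° gives RT at 136.6° from the x-axis; with |RT| = 21.9, T = (-12.21, 34.90). ∠RTH = 57.2° gives TH at 13.80° from the x-axis; with |TH| = 23.3, H = (10.42, 40.46). ∠THQ = 102.7° gives HQ at -63.50° from the x-axis; with |HQ| = 16.4, Q = (17.73, 25.78). Then |RQ| = |Q − R| = 15.23.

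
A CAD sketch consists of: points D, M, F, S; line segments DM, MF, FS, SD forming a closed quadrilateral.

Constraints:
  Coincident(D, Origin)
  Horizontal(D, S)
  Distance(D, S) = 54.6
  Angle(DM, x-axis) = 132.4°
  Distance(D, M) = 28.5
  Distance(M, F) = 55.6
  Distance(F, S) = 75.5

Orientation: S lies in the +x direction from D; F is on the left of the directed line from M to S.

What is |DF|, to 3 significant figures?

66.4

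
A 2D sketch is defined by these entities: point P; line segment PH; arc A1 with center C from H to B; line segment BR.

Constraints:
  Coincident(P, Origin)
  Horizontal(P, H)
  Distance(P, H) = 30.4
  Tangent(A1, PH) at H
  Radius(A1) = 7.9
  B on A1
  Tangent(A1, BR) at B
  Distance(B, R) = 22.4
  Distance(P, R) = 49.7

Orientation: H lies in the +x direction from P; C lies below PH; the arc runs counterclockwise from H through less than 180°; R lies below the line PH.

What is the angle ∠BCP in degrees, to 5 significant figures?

57.462°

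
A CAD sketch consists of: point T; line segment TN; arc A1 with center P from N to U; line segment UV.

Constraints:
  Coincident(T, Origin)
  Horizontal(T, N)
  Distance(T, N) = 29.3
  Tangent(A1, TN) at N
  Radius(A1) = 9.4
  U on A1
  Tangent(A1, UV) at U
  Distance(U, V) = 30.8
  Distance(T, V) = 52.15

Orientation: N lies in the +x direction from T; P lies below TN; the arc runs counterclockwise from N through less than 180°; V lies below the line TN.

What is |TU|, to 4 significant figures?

24.17

Checks: |PU| = 9.400 ✓; ∠(PU, UV) = 90.00° ✓; |UV| = 30.80 ✓; |TV| = 52.15 ✓.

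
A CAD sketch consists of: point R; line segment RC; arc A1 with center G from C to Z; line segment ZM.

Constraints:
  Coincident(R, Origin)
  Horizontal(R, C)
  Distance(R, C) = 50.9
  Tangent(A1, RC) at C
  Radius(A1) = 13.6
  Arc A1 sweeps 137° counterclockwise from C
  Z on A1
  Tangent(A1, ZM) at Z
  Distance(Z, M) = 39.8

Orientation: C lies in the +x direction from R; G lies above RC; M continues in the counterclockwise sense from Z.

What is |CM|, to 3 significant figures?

54.4

On A1, C sits at bearing -90° from G; a 137° counterclockwise sweep puts Z at bearing 47°, so Z = G + 13.6·(cos 47°, sin 47°) = (60.2, 23.5). Tangency of A1 to ZM means the radius GZ is perpendicular to ZM, so ZM runs along (−sin 47°, cos 47°); with |ZM| = 39.8, M = (31.1, 50.7). Then |CM| = |M − C| = 54.4.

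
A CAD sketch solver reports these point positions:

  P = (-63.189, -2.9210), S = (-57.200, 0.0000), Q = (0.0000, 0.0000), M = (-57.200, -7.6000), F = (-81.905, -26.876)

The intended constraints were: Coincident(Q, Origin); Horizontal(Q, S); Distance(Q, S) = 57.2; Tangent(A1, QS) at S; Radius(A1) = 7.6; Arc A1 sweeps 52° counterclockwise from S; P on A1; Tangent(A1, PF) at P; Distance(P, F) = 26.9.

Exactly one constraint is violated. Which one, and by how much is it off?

Distance(P, F) = 26.9 — off by 3.50.

Q = (0.00, 0.00) ✓; Q.y = 0.00, S.y = 0.00 ✓; |QS| = 57.20 ✓; ∠(MS, SQ) = 90.00° ✓; |MS| = 7.600 ✓; bearing(M→P) − bearing(M→S) = 52.00° ✓; |MP| = 7.600 ✓; ∠(MP, PF) = 90.00° ✓; |PF| = 30.40 ✗.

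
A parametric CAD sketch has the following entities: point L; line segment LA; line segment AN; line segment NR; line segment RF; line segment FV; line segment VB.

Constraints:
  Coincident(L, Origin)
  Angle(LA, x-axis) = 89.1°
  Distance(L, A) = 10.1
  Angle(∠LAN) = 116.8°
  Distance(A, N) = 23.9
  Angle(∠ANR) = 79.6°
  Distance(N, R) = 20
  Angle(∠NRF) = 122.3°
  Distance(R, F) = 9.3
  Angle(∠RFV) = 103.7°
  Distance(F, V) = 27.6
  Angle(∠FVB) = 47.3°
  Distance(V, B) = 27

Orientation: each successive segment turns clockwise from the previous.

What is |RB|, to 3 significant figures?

15.8

∠RFV = 103.7° gives FV at 151° from the x-axis; with |FV| = 27.6, V = (-3.50, 7.55). ∠FVB = 47.3° gives VB at 18.8° from the x-axis; with |VB| = 27.0, B = (22.1, 16.2). Then |RB| = |B − R| = 15.8.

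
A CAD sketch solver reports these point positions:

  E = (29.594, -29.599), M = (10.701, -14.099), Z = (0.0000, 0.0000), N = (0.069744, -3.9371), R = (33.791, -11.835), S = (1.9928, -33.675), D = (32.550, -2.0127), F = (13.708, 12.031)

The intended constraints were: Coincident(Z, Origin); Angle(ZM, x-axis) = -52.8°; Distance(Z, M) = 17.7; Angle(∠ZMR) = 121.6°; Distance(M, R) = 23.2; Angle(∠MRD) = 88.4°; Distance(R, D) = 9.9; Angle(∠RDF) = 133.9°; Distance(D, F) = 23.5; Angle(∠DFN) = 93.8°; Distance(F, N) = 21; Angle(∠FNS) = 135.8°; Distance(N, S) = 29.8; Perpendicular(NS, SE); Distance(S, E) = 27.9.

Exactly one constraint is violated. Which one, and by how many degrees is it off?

Perpendicular(NS, SE) — off by 4.70°.

Z = (0.00, 0.00) ✓; ZM at -52.80° ✓; |ZM| = 17.70 ✓; ∠ZMR = 121.6° ✓; |MR| = 23.20 ✓; ∠MRD = 88.40° ✓; |RD| = 9.900 ✓; ∠RDF = 133.9° ✓; |DF| = 23.50 ✓; ∠DFN = 93.80° ✓; |FN| = 21.00 ✓; ∠FNS = 135.8° ✓; |NS| = 29.80 ✓; ∠(NS, SE) = 94.70° ✗; |SE| = 27.90 ✓.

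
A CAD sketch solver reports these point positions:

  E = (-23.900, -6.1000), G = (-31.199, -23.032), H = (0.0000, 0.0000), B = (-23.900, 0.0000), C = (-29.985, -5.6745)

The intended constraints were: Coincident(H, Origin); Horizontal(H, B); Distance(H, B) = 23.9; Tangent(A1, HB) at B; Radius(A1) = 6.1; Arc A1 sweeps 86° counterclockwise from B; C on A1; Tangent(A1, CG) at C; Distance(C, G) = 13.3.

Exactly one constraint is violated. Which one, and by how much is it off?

Distance(C, G) = 13.3 — off by 4.10.

H = (0.00, 0.00) ✓; H.y = 0.00, B.y = 0.00 ✓; |HB| = 23.90 ✓; ∠(EB, BH) = 90.00° ✓; |EB| = 6.100 ✓; bearing(E→C) − bearing(E→B) = 86.00° ✓; |EC| = 6.100 ✓; ∠(EC, CG) = 90.00° ✓; |CG| = 17.40 ✗.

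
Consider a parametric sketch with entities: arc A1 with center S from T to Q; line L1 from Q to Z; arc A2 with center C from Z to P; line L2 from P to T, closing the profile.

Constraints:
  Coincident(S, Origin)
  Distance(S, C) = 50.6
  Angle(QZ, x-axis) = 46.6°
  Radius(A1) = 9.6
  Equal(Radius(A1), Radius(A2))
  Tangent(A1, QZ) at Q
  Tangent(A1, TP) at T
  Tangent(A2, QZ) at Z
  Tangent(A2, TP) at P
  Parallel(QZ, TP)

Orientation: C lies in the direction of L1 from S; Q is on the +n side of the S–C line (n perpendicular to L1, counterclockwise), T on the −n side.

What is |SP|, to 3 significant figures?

51.5

The slot axis is L1's direction at 46.6°, so u = (cos 46.6°, sin 46.6°) = (0.687, 0.727) and n = (−sin 46.6°, cos 46.6°) = (-0.727, 0.687). S is at the origin and C lies 50.6 along u from S, so C = 50.6·u = (34.8, 36.8). Tangency of A1 to both parallel lines with radius 9.6 puts Q and T at S ± 9.6·n: Q = (-6.98, 6.60), T = (6.98, -6.60). Equal radii place Z and P the same way about C: Z = C + 9.6·n = (27.8, 43.4), P = C − 9.6·n = (41.7, 30.2). Then |SP| = |P − S| = 51.5.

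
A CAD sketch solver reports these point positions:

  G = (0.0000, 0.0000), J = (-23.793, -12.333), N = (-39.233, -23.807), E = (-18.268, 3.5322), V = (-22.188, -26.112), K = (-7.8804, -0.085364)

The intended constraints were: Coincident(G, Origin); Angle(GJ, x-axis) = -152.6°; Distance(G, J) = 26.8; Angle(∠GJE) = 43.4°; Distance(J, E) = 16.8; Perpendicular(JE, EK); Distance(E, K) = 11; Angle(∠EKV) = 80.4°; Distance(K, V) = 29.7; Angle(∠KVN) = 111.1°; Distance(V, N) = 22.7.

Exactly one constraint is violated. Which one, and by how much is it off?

Distance(V, N) = 22.7 — off by 5.50.

G = (0.00, 0.00) ✓; GJ at -152.6° ✓; |GJ| = 26.80 ✓; ∠GJE = 43.40° ✓; |JE| = 16.80 ✓; ∠(JE, EK) = 90.00° ✓; |EK| = 11.00 ✓; ∠EKV = 80.40° ✓; |KV| = 29.70 ✓; ∠KVN = 111.1° ✓; |VN| = 17.20 ✗.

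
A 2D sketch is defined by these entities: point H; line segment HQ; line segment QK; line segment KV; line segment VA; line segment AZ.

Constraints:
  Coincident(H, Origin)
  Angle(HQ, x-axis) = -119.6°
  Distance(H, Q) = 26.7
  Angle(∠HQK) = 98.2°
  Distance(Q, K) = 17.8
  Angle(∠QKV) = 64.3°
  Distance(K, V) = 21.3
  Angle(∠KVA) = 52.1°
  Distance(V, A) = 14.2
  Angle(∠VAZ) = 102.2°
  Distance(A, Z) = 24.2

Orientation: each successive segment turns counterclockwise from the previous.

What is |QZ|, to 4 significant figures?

22.85

∠KVA = 52.1° gives VA at -154.2° from the x-axis; with |VA| = 14.2, A = (-7.443, -19.48). ∠VAZ = 102.2° gives AZ at -76.40° from the x-axis; with |AZ| = 24.2, Z = (-1.753, -43.00). Then |QZ| = |Z − Q| = 22.85.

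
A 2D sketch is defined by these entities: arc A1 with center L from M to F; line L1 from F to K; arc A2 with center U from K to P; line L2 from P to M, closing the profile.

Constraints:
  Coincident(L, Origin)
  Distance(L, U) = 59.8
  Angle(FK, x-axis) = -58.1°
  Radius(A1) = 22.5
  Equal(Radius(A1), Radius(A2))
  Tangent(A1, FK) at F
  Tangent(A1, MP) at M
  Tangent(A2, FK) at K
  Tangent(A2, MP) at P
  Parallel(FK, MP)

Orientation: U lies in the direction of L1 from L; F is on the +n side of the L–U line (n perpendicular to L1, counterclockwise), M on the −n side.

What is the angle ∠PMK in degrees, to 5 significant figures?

36.962°

Tangency of A1 to both parallel lines with radius 22.5 puts F and M at L ± 22.5·n: F = (19.102, 11.890), M = (-19.102, -11.890). Equal radii place K and P the same way about U: K = U + 22.5·n = (50.702, -38.879), P = U − 22.5·n = (12.499, -62.658). Then cos ∠PMK = MP·MK / (|MP||MK|), giving 36.962°.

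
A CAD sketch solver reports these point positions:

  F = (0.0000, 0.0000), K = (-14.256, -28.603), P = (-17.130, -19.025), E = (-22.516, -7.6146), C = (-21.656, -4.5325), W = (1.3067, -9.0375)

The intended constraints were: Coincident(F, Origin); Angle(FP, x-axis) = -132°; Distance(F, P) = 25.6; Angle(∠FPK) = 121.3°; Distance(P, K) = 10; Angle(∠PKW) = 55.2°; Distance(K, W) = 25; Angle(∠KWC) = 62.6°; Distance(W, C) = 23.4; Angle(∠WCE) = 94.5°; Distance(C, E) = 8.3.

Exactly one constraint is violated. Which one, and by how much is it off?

Distance(C, E) = 8.3 — off by 5.10.

F = (0.00, 0.00) ✓; FP at -132.0° ✓; |FP| = 25.60 ✓; ∠FPK = 121.3° ✓; |PK| = 10.00 ✓; ∠PKW = 55.20° ✓; |KW| = 25.00 ✓; ∠KWC = 62.60° ✓; |WC| = 23.40 ✓; ∠WCE = 94.49° ✓; |CE| = 3.200 ✗.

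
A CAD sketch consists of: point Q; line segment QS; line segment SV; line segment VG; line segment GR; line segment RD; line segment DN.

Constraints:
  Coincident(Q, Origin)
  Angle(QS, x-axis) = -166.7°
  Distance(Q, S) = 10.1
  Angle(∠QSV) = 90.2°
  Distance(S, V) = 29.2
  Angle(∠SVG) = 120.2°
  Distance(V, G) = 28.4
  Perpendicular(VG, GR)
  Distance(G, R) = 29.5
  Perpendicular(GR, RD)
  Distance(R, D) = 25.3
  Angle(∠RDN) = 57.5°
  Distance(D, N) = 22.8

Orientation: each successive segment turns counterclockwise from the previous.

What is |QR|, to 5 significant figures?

34.387

Q is at the origin; QS runs at -166.7° with length 10.1, so S = (-9.8291, -2.3235). ∠QSV = 90.2° gives SV at -76.900° from the x-axis; with |SV| = 29.2, V = (-3.2109, -30.764). ∠SVG = 120.2° gives VG at -17.100° from the x-axis; with |VG| = 28.4, G = (23.934, -39.114). VG ⟂ GR, so GR runs at 72.900°; with |GR| = 29.5, R = (32.608, -10.918). Then |QR| = |R − Q| = 34.387.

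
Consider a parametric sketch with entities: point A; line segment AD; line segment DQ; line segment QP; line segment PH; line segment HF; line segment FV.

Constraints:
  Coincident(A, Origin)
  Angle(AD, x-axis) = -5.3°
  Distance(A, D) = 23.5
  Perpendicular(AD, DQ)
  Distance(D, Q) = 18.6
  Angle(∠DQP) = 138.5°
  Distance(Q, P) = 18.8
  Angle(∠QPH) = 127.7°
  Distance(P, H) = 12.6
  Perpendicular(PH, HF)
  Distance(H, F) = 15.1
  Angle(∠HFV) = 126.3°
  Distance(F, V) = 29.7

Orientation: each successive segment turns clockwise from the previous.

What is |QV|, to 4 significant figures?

17.81

A is at the origin; AD runs at -5.3° with length 23.5, so D = (23.40, -2.171). The perpendicularity gives DQ at right angles to AD, so DQ runs at -95.30°; with |DQ| = 18.6, Q = (21.68, -20.69). ∠DQP = 138.5° gives QP at -136.8° from the x-axis; with |QP| = 18.8, P = (7.977, -33.56). ∠QPH = 127.7° gives PH at 170.9° from the x-axis; with |PH| = 12.6, H = (-4.465, -31.57). PH ⟂ HF, so HF runs at 80.90°; with |HF| = 15.1, F = (-2.076, -16.66). ∠HFV = 126.3° gives FV at 27.20° from the x-axis; with |FV| = 29.7, V = (24.34, -3.082). Then |QV| = |V − Q| = 17.81.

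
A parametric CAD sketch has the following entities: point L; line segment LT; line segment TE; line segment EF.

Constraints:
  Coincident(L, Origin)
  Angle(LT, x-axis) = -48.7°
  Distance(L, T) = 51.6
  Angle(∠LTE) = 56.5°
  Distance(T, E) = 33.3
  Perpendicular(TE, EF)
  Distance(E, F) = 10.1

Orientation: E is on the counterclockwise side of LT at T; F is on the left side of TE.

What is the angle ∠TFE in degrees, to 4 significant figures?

73.13°

L is at the origin; LT runs at -48.7° with length 51.6, so T = 51.6·(cos -48.7°, sin -48.7°) = (34.06, -38.77). ∠LTE = 56.5°, so TE runs at -48.7° + (180° − 56.5°) = 74.80° from the x-axis; with |TE| = 33.3, E = T + 33.3·(cos 74.80°, sin 74.80°) = (42.79, -6.630). The perpendicularity gives EF at right angles to TE; with |EF| = 10.1 on the left of TE, F = E + 10.1·(-0.9650, 0.2622) = (33.04, -3.982). Then cos ∠TFE = FT·FE / (|FT||FE|), giving 73.13°.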